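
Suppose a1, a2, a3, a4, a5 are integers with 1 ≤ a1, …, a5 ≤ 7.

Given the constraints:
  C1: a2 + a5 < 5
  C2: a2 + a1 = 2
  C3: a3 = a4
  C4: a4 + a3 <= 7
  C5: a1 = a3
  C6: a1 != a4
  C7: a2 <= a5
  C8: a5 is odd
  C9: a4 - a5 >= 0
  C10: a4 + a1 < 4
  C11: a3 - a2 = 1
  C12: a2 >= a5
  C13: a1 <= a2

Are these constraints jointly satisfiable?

From constraints 3 and 5, a1 = a3 = a4, so a1 = a4. But constraint 6 says a1 ≠ a4. Contradiction.

Unsatisfiable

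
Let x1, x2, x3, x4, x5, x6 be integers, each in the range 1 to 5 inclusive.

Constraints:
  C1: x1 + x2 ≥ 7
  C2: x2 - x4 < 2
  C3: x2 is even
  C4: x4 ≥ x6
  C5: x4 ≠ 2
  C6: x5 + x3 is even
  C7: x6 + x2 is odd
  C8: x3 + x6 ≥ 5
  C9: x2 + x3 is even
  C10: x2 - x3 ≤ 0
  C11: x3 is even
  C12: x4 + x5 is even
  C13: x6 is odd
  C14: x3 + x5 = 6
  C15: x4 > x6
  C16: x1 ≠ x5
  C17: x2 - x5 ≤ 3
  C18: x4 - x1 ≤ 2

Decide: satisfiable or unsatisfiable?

The assignment x1 = 4, x2 = 4, x3 = 4, x4 = 4, x5 = 2, x6 = 1 works:
  constraint 1 holds since x1 + x2 = 8.
  constraint 2 holds since x2 - x4 = 0.
  constraint 8 holds since x3 + x6 = 5.
The rest check out directly.

Satisfiable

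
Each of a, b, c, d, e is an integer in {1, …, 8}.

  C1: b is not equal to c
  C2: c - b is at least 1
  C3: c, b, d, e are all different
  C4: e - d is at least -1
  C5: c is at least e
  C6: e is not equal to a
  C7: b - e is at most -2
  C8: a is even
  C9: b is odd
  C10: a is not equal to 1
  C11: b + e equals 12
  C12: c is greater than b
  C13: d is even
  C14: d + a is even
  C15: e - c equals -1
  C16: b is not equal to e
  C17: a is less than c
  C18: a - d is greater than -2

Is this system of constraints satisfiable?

Setting (a, b, c, d, e) = (6, 5, 8, 6, 7) satisfies everything: constraint 2: c - b = 3; constraint 4: e - d = 1, and the others follow.

Satisfiable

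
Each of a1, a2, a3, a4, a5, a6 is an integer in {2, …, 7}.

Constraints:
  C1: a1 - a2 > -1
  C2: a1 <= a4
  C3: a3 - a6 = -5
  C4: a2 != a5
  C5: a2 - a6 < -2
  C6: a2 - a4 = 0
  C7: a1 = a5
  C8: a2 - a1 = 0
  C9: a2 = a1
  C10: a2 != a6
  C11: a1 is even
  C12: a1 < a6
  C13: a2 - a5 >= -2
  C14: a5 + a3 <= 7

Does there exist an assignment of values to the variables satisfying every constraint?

Unsatisfiable

From constraints 7 and 9, a2 = a1 = a5, so a2 = a5. But constraint 4 says a2 ≠ a5. Contradiction.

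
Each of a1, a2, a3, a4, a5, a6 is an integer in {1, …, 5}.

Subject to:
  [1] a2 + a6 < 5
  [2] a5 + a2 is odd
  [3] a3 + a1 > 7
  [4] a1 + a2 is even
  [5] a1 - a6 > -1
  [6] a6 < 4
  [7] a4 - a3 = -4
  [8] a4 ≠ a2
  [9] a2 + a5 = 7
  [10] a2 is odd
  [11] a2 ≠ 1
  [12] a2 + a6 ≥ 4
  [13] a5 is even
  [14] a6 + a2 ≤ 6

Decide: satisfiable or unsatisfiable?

Satisfiable

Try a1 = 3, a2 = 3, a3 = 5, a4 = 1, a5 = 4, a6 = 1.
Check constraint 1: a2 + a6 = 4; constraint 3: a3 + a1 = 8. The remaining constraints are straightforward to verify.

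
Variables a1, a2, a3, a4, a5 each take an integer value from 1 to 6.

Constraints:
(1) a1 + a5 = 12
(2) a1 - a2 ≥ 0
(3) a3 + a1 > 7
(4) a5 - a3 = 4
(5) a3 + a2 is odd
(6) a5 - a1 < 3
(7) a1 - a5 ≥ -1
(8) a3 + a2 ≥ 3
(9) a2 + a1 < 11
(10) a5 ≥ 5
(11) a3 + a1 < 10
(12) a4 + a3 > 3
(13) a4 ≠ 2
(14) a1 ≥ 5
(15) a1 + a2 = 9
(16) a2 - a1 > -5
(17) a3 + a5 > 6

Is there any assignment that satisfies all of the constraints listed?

One satisfying assignment is a1 = 6, a2 = 3, a3 = 2, a4 = 4, a5 = 6.
For the less obvious constraints — constraint 1: a1 + a5 = 12; constraint 2: a1 - a2 = 3 — and the others hold by inspection.

Satisfiable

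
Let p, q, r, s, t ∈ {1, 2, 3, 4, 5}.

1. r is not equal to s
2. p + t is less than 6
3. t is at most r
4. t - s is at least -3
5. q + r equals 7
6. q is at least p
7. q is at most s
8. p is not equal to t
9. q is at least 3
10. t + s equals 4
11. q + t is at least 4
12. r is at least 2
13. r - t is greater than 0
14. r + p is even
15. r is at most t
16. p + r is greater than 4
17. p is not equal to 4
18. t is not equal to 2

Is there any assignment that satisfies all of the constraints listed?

From constraints 12 and 15: t ≥ r ≥ 2. From constraints 7 and 9: s ≥ q ≥ 3. Hence t + s ≥ 5. But constraint 10 requires t + s = 4, and 4 < 5. Contradiction.

Unsatisfiable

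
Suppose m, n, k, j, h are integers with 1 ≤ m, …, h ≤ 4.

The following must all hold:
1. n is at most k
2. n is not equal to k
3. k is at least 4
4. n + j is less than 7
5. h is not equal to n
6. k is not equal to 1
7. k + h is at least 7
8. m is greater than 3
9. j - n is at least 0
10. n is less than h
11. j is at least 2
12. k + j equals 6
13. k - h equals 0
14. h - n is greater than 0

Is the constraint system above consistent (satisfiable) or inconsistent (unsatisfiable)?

Try m = 4, n = 2, k = 4, j = 2, h = 4.
Check constraint 4: n + j = 4; constraint 7: k + h = 8. The remaining constraints are straightforward to verify.

Satisfiable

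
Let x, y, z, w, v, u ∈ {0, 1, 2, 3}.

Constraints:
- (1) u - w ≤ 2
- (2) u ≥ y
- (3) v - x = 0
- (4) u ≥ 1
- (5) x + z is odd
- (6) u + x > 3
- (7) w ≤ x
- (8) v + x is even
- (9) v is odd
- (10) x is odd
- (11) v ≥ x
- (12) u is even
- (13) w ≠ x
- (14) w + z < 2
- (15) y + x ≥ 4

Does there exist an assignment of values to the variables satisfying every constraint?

Satisfiable

Take x = 3, y = 1, z = 0, w = 0, v = 3, u = 2. Then constraint 1: u - w = 2; constraint 3: v - x = 0, and every other listed constraint is also met.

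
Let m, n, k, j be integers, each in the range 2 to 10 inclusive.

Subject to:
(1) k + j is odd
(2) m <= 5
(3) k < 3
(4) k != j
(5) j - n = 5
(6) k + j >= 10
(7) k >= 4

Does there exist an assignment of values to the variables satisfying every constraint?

From constraint 7: k ≥ 4. From constraint 3: k ≤ 2. But 2 < 4, so no value of k works.

Unsatisfiable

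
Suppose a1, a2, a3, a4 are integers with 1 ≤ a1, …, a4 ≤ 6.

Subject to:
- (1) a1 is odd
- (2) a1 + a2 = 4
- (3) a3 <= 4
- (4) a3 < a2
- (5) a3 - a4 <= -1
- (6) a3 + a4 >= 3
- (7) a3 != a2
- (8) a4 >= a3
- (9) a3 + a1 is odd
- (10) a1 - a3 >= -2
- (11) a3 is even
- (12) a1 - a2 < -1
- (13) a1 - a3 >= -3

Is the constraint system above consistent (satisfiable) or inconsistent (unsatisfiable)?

Satisfiable

Setting (a1, a2, a3, a4) = (1, 3, 2, 3) satisfies everything: constraint 2: a1 + a2 = 4; constraint 5: a3 - a4 = -1; constraint 6: a3 + a4 = 5, and the others follow.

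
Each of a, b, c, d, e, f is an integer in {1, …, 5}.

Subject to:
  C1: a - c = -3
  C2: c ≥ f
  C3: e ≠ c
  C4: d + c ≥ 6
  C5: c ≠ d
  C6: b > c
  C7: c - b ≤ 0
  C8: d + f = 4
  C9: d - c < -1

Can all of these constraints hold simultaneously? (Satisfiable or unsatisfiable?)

Satisfiable

Setting (a, b, c, d, e, f) = (1, 5, 4, 2, 3, 2) satisfies everything: constraint 1: a - c = -3; constraint 4: d + c = 6, and the others follow.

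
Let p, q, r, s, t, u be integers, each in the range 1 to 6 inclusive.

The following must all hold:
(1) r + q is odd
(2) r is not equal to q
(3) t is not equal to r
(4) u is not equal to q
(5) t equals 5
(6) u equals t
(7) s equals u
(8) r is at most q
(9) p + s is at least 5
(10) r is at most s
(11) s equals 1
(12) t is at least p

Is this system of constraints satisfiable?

Constraint 11 fixes s = 1 and constraint 5 fixes t = 5. Constraints 6 and 7 give s = u = t, so s = t. But 1 ≠ 5 — contradiction.

Unsatisfiable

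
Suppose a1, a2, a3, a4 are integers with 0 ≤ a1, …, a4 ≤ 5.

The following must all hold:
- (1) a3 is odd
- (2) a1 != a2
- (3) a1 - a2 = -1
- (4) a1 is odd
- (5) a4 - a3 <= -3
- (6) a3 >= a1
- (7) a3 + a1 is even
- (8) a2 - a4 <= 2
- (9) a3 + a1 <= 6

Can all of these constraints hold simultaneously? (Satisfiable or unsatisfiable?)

Satisfiable

The assignment a1 = 1, a2 = 2, a3 = 5, a4 = 1 works:
  constraint 3 holds since a1 - a2 = -1.
  constraint 5 holds since a4 - a3 = -4.
The rest check out directly.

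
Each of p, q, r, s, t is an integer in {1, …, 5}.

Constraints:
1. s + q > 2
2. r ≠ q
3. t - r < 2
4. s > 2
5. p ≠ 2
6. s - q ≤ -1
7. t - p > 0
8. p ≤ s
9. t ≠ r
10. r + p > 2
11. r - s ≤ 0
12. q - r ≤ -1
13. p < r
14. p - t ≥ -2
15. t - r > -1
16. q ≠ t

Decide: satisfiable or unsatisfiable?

Unsatisfiable

Constraints 6, 11, and 12 give r ≤ s, s < q, q < r. Chaining: r ≤ s < q < r, which forces r < r — impossible.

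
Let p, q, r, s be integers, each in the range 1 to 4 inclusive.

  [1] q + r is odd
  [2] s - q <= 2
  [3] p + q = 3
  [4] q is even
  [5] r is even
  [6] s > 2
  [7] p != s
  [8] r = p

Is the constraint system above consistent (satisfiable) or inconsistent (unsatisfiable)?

Constraint 4 makes q even and constraint 5 makes r even, so q + r must be even. Constraint 1 says q + r is odd — contradiction.

Unsatisfiable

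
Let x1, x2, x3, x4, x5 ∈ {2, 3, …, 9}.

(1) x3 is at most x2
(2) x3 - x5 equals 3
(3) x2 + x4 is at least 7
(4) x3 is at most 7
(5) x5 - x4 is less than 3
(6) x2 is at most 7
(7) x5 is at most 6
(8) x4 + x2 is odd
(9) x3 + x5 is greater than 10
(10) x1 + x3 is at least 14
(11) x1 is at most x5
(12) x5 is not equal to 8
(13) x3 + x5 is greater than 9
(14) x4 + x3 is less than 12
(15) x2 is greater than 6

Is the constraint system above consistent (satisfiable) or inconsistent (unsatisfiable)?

From constraints 7 and 11: x1 ≤ x5 ≤ 6. From constraints 1 and 6: x3 ≤ x2 ≤ 7. Hence x1 + x3 ≤ 13. But constraint 10 requires x1 + x3 ≥ 14, and 14 > 13. Contradiction.

Unsatisfiable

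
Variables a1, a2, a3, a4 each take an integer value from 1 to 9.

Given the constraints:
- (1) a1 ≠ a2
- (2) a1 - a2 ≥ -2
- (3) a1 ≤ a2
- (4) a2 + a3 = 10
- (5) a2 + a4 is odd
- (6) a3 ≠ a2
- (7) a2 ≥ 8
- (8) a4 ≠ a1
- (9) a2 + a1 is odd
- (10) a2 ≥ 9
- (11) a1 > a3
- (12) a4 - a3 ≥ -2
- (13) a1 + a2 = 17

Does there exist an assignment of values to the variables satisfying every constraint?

Satisfiable

One satisfying assignment is a1 = 8, a2 = 9, a3 = 1, a4 = 2.
For the less obvious constraints — constraint 2: a1 - a2 = -1; constraint 4: a2 + a3 = 10 — and the others hold by inspection.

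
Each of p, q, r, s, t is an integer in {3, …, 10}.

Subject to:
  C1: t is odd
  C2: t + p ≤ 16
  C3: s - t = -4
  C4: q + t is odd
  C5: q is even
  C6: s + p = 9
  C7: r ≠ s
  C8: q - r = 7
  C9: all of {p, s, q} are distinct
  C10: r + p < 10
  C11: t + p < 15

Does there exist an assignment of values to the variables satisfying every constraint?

Try p = 4, q = 10, r = 3, s = 5, t = 9.
Check constraint 2: t + p = 13; constraint 3: s - t = -4. The remaining constraints are straightforward to verify.

Satisfiable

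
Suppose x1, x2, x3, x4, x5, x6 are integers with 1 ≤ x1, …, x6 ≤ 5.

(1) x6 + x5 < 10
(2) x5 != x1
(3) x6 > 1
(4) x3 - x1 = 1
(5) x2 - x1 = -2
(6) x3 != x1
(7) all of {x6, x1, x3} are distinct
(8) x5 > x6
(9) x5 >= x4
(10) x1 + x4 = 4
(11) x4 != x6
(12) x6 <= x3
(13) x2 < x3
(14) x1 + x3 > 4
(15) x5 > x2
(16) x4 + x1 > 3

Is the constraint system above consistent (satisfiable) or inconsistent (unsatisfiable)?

Satisfiable

Take x1 = 3, x2 = 1, x3 = 4, x4 = 1, x5 = 5, x6 = 2. Then constraint 1: x6 + x5 = 7; constraint 4: x3 - x1 = 1; constraint 5: x2 - x1 = -2, and every other listed constraint is also met.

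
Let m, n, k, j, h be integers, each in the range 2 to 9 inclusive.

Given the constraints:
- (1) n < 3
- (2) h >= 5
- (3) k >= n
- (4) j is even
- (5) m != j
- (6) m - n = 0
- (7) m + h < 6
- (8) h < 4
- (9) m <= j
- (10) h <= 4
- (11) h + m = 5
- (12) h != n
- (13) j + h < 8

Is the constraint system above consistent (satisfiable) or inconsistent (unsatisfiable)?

From constraint 2: h ≥ 5. From constraint 10: h ≤ 4. But 4 < 5, so no value of h works.

Unsatisfiable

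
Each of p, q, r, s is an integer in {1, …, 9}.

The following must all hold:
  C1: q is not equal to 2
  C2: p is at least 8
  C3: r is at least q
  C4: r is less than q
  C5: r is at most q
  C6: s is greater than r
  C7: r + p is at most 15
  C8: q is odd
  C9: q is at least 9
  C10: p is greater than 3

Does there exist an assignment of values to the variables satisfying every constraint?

Unsatisfiable

From constraints 3 and 9: r ≥ q ≥ 9. From constraint 2: p ≥ 8. Hence r + p ≥ 17. But constraint 7 requires r + p ≤ 15, and 15 < 17. Contradiction.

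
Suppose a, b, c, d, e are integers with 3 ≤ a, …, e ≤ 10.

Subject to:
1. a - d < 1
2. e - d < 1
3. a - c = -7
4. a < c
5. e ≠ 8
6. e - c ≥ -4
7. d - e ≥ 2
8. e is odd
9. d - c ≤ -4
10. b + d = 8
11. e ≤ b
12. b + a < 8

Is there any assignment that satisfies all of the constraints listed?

Constraints 6, 7, and 9 give c − d ≥ 4, d − e ≥ 2, e − c ≥ -4.
Adding all 3 inequalities: the left sides telescope to 0, and the right sides sum to 4 + 2 + (-4) = 2. So 0 ≥ 2, which is false.

Unsatisfiable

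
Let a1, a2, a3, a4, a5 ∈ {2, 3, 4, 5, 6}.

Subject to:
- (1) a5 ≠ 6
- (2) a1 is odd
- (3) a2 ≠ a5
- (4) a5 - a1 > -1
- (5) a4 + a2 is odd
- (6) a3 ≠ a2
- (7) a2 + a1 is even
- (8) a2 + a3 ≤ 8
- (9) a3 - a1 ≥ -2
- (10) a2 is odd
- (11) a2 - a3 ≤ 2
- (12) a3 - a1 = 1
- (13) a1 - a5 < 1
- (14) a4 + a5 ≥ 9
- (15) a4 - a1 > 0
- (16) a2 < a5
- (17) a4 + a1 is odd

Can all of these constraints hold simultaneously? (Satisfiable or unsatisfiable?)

Try a1 = 3, a2 = 3, a3 = 4, a4 = 6, a5 = 4.
Check constraint 4: a5 - a1 = 1; constraint 8: a2 + a3 = 7. The remaining constraints are straightforward to verify.

Satisfiable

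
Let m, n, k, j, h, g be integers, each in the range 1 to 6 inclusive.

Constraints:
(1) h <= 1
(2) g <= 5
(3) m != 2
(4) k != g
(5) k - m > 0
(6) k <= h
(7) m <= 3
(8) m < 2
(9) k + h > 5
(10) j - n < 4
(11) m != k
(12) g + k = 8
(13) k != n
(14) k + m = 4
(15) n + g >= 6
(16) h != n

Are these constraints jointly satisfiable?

Unsatisfiable

From constraint 2: g ≤ 5. From constraints 1 and 6: k ≤ h ≤ 1. Hence g + k ≤ 6. But constraint 12 requires g + k = 8, and 8 > 6. Contradiction.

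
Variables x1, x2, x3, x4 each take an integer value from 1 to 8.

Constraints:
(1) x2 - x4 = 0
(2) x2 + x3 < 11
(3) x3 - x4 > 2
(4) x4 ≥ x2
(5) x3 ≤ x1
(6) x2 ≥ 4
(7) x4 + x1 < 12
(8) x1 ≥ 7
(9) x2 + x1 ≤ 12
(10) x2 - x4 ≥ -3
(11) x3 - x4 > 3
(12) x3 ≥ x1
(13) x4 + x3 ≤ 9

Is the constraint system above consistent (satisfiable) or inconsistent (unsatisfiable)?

Unsatisfiable

From constraints 4 and 6: x4 ≥ x2 ≥ 4. From constraints 8 and 12: x3 ≥ x1 ≥ 7. Hence x4 + x3 ≥ 11. But constraint 13 requires x4 + x3 ≤ 9, and 9 < 11. Contradiction.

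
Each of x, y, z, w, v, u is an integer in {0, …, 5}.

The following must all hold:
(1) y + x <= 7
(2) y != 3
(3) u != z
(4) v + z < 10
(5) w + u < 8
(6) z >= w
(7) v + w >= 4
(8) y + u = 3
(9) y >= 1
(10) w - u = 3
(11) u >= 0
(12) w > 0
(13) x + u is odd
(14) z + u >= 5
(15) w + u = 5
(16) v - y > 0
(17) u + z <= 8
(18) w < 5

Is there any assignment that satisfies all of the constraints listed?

Satisfiable

One satisfying assignment is x = 4, y = 2, z = 4, w = 4, v = 3, u = 1.
For the less obvious constraints — constraint 1: y + x = 6; constraint 4: v + z = 7 — and the others hold by inspection.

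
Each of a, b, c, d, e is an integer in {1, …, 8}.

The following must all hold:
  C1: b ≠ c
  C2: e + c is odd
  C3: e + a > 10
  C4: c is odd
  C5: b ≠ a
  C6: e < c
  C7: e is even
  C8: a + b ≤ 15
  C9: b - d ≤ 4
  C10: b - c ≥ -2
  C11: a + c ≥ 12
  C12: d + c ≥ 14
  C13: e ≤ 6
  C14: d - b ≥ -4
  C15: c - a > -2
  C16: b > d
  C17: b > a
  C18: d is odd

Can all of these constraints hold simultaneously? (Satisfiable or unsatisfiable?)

Take a = 7, b = 8, c = 7, d = 7, e = 6. Then constraint 3: e + a = 13; constraint 8: a + b = 15; constraint 9: b - d = 1, and every other listed constraint is also met.

Satisfiable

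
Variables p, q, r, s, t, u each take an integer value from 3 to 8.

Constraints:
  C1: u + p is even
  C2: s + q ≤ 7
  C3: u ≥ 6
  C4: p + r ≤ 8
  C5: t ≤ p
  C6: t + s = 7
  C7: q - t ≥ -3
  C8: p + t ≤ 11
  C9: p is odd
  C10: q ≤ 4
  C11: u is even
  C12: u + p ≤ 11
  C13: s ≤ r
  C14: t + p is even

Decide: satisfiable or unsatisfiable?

Unsatisfiable

Constraint 11 makes u even and constraint 9 makes p odd, so u + p must be odd. Constraint 1 says u + p is even — contradiction.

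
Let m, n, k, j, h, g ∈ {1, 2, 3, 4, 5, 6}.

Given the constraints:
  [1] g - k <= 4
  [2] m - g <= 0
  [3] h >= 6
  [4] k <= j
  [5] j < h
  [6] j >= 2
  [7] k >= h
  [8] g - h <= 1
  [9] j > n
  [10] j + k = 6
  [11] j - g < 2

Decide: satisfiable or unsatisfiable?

Unsatisfiable

From constraint 6: j ≥ 2. From constraints 3 and 7: k ≥ h ≥ 6. Hence j + k ≥ 8. But constraint 10 requires j + k = 6, and 6 < 8. Contradiction.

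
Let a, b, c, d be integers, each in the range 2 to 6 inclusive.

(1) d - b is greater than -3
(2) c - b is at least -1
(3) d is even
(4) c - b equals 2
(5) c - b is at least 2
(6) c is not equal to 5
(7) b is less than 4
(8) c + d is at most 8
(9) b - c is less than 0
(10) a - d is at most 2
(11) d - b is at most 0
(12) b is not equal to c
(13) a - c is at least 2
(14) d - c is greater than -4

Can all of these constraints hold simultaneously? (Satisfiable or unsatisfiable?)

Constraints 5, 10, 11, and 13 give a − c ≥ 2, c − b ≥ 2, b − d ≥ 0, d − a ≥ -2.
Adding all 4 inequalities: the left sides telescope to 0, and the right sides sum to 2 + 2 + 0 + (-2) = 2. So 0 ≥ 2, which is false.

Unsatisfiable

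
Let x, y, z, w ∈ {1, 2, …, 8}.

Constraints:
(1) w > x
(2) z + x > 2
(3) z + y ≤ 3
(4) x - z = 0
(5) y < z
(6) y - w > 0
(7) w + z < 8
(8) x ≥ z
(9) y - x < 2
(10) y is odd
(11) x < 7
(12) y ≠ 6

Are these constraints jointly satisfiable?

Unsatisfiable

Constraints 1, 5, 6, and 8 give y < z, z ≤ x, x < w, w < y. Chaining: y < z ≤ x < w < y, which forces y < y — impossible.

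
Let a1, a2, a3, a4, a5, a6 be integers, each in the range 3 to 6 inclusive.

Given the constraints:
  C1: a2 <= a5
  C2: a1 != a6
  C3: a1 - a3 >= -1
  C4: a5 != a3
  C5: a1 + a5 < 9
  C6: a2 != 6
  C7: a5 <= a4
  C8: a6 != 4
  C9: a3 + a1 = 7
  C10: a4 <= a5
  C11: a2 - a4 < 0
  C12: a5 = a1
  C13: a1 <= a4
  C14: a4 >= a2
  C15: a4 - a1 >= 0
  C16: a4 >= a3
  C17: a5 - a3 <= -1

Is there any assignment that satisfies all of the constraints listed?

Unsatisfiable

Constraints 10, 16, and 17 give a4 ≤ a5, a5 < a3, a3 ≤ a4. Chaining: a4 ≤ a5 < a3 ≤ a4, which forces a4 < a4 — impossible.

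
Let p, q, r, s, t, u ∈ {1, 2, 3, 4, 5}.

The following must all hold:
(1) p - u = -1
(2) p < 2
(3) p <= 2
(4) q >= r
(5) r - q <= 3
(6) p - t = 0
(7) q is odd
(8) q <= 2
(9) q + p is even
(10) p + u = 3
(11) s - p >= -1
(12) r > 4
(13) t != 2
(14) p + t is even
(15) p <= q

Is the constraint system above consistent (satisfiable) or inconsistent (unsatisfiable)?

Unsatisfiable

From constraint 12: r ≥ 5. From constraints 4 and 8: r ≤ q and q ≤ 2, so r ≤ 2. But 2 < 5, so no value of r works.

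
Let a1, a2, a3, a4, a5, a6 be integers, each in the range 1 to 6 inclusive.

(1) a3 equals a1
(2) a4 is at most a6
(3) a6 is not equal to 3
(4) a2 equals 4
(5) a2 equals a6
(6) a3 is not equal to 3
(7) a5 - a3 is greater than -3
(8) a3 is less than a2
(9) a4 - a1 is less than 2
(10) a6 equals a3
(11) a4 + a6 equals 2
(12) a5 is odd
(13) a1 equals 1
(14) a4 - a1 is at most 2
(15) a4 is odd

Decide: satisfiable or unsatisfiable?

Constraint 4 fixes a2 = 4 and constraint 13 fixes a1 = 1. Constraints 1, 5, and 10 give a2 = a6 = a3 = a1, so a2 = a1. But 4 ≠ 1 — contradiction.

Unsatisfiable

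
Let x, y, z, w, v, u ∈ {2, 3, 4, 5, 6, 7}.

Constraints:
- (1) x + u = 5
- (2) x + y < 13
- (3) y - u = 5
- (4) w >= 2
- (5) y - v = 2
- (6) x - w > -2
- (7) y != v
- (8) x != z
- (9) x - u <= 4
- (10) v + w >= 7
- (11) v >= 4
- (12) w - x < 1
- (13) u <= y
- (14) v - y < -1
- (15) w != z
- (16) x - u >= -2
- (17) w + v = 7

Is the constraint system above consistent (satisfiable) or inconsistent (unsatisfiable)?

Satisfiable

One satisfying assignment is x = 3, y = 7, z = 6, w = 2, v = 5, u = 2.
For the less obvious constraints — constraint 1: x + u = 5; constraint 2: x + y = 10; constraint 3: y - u = 5 — and the others hold by inspection.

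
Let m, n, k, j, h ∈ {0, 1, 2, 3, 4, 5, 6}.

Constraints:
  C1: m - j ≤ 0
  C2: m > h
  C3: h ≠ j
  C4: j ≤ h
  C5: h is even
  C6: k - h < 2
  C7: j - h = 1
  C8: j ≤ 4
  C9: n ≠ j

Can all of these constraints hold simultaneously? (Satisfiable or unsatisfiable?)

Constraints 1, 2, and 4 give h < m, m ≤ j, j ≤ h. Chaining: h < m ≤ j ≤ h, which forces h < h — impossible.

Unsatisfiable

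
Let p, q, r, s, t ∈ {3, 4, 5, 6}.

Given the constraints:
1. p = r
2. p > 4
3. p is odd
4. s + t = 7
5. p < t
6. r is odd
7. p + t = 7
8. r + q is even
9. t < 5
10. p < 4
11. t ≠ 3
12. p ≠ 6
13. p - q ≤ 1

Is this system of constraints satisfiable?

Unsatisfiable

From constraint 2: p ≥ 5. From constraint 10: p ≤ 3. But 3 < 5, so no value of p works.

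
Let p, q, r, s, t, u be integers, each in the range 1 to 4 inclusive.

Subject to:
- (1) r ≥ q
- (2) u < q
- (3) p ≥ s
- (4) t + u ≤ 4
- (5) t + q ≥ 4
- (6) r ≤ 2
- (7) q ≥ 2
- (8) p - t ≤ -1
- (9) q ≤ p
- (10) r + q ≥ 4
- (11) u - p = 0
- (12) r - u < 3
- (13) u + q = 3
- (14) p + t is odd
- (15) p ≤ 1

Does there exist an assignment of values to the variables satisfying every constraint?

Unsatisfiable

From constraint 6: r ≤ 2. From constraints 9 and 15: q ≤ p ≤ 1. Hence r + q ≤ 3. But constraint 10 requires r + q ≥ 4, and 4 > 3. Contradiction.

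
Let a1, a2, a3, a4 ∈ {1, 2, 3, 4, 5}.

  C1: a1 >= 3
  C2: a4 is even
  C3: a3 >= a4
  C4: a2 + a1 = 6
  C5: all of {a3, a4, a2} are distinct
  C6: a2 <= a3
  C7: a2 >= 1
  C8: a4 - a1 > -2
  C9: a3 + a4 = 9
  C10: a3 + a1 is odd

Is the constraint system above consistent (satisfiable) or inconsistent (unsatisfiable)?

Satisfiable

One satisfying assignment is a1 = 4, a2 = 2, a3 = 5, a4 = 4.
For the less obvious constraints — constraint 4: a2 + a1 = 6; constraint 8: a4 - a1 = 0 — and the others hold by inspection.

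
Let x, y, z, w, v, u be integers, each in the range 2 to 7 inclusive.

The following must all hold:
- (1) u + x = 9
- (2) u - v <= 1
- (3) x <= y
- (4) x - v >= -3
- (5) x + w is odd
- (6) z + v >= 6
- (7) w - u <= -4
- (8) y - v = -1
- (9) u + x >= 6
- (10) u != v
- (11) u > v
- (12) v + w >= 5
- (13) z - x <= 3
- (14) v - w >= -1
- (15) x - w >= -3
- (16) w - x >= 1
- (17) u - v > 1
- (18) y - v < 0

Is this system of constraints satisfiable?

Constraints 2, 4, 7, and 16 give w − x ≥ 1, x − v ≥ -3, v − u ≥ -1, u − w ≥ 4.
Adding all 4 inequalities: the left sides telescope to 0, and the right sides sum to 1 + (-3) + (-1) + 4 = 1. So 0 ≥ 1, which is false.

Unsatisfiable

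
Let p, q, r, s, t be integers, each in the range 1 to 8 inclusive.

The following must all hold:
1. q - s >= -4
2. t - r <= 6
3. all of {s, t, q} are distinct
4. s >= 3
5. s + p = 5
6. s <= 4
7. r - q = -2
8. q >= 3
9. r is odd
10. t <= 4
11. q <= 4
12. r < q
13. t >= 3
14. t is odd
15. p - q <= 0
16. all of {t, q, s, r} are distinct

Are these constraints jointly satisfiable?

Constraints 4, 6, 8, 10, 11, and 13 confine each of s, t, q to the 2 values {3, 4}.
Constraint 3 requires all 3 of them to be distinct, but only 2 values are available — impossible by the pigeonhole principle.

Unsatisfiable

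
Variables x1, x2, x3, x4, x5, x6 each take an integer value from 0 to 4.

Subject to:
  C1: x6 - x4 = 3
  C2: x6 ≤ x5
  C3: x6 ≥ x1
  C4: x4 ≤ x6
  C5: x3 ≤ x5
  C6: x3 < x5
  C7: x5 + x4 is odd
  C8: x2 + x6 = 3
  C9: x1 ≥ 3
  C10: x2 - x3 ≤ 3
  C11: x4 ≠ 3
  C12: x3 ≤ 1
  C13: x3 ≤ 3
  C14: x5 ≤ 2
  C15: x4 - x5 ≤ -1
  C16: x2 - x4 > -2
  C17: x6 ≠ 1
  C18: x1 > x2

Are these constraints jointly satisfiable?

From constraints 3 and 9: x6 ≥ x1 and x1 ≥ 3, so x6 ≥ 3. From constraints 2 and 14: x6 ≤ x5 and x5 ≤ 2, so x6 ≤ 2. But 2 < 3, so no value of x6 works.

Unsatisfiable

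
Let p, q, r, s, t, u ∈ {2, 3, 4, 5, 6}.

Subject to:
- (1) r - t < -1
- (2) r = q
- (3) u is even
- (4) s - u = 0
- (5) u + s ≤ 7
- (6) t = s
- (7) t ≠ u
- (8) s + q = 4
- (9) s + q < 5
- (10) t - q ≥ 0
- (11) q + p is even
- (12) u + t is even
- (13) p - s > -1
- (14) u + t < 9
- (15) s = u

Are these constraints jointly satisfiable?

Unsatisfiable

From constraints 6 and 15, t = s = u, so t = u. But constraint 7 says t ≠ u. Contradiction.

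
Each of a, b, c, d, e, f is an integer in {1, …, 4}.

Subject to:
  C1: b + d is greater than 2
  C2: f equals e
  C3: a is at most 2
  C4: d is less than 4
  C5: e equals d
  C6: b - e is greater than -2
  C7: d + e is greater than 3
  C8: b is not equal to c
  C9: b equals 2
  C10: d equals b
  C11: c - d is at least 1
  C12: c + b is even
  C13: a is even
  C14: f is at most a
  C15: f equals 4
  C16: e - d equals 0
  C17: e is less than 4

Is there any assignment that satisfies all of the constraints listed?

Unsatisfiable

Constraint 15 fixes f = 4 and constraint 9 fixes b = 2. Constraints 2, 5, and 10 give f = e = d = b, so f = b. But 4 ≠ 2 — contradiction.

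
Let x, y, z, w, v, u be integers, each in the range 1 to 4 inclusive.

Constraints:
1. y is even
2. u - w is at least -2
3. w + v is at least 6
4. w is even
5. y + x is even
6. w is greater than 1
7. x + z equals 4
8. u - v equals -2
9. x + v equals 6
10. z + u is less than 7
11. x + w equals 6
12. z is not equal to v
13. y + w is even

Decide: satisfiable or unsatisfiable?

Take x = 2, y = 2, z = 2, w = 4, v = 4, u = 2. Then constraint 2: u - w = -2; constraint 3: w + v = 8, and every other listed constraint is also met.

Satisfiable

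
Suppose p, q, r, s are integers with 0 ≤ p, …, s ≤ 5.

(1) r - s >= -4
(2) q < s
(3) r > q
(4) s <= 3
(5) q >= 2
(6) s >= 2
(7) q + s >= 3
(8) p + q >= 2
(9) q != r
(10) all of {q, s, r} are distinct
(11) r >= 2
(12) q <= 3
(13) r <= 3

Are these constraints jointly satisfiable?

Constraints 4, 5, 6, 11, 12, and 13 confine each of q, s, r to the 2 values {2, 3}.
Constraint 10 requires all 3 of them to be distinct, but only 2 values are available — impossible by the pigeonhole principle.

Unsatisfiable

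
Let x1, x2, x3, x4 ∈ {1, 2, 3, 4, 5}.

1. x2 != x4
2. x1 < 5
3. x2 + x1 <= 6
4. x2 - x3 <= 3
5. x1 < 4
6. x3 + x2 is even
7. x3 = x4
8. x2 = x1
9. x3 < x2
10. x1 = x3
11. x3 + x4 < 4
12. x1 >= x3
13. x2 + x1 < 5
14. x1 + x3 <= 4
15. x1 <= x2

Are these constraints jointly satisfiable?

From constraints 7, 8, and 10, x2 = x1 = x3 = x4, so x2 = x4. But constraint 1 says x2 ≠ x4. Contradiction.

Unsatisfiable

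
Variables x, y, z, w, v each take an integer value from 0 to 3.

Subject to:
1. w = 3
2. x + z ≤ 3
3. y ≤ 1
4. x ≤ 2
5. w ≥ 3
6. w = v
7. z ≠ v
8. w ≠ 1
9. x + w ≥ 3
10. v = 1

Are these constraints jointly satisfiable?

Constraint 1 fixes w = 3 and constraint 10 fixes v = 1, but constraint 6 requires w = v. Since 3 ≠ 1, contradiction.

Unsatisfiable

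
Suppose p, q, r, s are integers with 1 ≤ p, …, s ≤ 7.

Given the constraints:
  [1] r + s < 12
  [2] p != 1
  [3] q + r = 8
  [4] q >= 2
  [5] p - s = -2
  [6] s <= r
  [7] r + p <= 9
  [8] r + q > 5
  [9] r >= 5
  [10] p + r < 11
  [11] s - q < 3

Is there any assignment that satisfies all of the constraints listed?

Setting (p, q, r, s) = (3, 3, 5, 5) satisfies everything: constraint 1: r + s = 10; constraint 3: q + r = 8; constraint 5: p - s = -2, and the others follow.

Satisfiable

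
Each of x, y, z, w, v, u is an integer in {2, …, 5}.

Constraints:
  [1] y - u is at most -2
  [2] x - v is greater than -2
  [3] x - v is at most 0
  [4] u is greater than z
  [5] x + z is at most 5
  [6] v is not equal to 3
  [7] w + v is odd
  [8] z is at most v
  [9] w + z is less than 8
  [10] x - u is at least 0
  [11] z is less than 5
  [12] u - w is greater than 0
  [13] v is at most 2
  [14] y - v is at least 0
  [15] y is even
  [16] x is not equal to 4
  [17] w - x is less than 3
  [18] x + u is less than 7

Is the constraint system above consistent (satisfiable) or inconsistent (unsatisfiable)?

Constraints 1, 3, 10, and 14 give y − v ≥ 0, v − x ≥ 0, x − u ≥ 0, u − y ≥ 2.
Adding all 4 inequalities: the left sides telescope to 0, and the right sides sum to 0 + 0 + 0 + 2 = 2. So 0 ≥ 2, which is false.

Unsatisfiable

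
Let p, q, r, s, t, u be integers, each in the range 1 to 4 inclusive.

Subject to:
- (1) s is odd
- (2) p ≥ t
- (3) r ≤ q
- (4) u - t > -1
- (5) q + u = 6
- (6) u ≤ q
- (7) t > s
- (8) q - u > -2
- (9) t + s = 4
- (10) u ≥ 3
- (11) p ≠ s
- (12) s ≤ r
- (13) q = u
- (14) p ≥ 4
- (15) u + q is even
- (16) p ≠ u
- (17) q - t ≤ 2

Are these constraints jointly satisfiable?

Satisfiable

One satisfying assignment is p = 4, q = 3, r = 3, s = 1, t = 3, u = 3.
For the less obvious constraints — constraint 4: u - t = 0; constraint 5: q + u = 6; constraint 8: q - u = 0 — and the others hold by inspection.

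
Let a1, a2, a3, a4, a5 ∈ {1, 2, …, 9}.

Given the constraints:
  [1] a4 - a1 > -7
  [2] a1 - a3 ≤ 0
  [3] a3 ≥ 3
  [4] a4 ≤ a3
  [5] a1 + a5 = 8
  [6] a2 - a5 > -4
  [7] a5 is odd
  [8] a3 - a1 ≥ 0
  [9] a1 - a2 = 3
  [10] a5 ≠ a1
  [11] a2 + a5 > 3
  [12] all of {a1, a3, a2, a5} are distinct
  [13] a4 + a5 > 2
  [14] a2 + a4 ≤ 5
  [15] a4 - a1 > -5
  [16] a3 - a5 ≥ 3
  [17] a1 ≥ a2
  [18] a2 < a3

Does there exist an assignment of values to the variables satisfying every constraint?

Satisfiable

The assignment a1 = 5, a2 = 2, a3 = 7, a4 = 1, a5 = 3 works:
  constraint 1 holds since a4 - a1 = -4.
  constraint 2 holds since a1 - a3 = -2.
  constraint 5 holds since a1 + a5 = 8.
The rest check out directly.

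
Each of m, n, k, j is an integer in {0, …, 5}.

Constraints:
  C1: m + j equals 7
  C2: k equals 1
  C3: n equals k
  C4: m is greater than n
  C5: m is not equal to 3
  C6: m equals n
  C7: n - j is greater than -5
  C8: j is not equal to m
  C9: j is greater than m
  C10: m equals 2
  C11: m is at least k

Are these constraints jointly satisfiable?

Constraint 10 fixes m = 2 and constraint 2 fixes k = 1. Constraints 3 and 6 give m = n = k, so m = k. But 2 ≠ 1 — contradiction.

Unsatisfiable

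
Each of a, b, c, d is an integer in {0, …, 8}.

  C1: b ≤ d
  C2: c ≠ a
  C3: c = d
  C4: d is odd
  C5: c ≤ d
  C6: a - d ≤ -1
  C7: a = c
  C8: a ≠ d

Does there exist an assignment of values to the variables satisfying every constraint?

Unsatisfiable

From constraints 3 and 7, a = c = d, so a = d. But constraint 8 says a ≠ d. Contradiction.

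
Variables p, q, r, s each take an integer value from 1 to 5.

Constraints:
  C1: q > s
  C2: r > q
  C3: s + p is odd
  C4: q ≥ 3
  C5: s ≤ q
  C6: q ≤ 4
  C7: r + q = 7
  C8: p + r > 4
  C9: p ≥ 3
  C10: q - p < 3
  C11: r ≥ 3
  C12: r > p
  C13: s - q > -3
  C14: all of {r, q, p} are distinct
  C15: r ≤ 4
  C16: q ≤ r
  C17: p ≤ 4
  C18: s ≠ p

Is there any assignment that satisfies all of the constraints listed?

Unsatisfiable

Constraints 4, 6, 9, 11, 15, and 17 confine each of r, q, p to the 2 values {3, 4}.
Constraint 14 requires all 3 of them to be distinct, but only 2 values are available — impossible by the pigeonhole principle.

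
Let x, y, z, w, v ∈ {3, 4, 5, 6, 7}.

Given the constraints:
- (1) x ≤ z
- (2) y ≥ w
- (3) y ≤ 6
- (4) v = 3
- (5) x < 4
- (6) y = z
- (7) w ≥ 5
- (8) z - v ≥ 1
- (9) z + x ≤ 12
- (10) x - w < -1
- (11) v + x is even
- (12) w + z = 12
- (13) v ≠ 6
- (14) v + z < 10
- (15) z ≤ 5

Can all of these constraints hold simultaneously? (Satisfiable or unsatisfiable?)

From constraints 2 and 3: w ≤ y ≤ 6. From constraint 15: z ≤ 5. Hence w + z ≤ 11. But constraint 12 requires w + z = 12, and 12 > 11. Contradiction.

Unsatisfiable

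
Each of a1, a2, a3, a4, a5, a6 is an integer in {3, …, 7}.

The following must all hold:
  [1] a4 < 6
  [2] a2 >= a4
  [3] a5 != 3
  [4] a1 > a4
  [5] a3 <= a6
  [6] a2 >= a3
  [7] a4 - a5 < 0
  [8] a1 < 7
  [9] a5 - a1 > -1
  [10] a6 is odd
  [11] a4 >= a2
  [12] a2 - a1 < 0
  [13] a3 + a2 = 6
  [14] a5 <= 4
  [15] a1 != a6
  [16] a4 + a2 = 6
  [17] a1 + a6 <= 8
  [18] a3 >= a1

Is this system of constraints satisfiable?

Unsatisfiable

Constraints 4, 6, 11, and 18 give a3 ≤ a2, a2 ≤ a4, a4 < a1, a1 ≤ a3. Chaining: a3 ≤ a2 ≤ a4 < a1 ≤ a3, which forces a3 < a3 — impossible.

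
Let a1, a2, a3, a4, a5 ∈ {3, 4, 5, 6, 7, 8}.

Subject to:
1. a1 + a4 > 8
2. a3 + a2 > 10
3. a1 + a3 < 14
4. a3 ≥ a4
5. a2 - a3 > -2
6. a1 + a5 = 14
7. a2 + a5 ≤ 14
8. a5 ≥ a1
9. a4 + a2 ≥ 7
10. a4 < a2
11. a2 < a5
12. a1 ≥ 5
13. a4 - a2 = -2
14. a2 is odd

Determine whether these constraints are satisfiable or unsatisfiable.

Satisfiable

Take a1 = 6, a2 = 5, a3 = 6, a4 = 3, a5 = 8. Then constraint 1: a1 + a4 = 9; constraint 2: a3 + a2 = 11, and every other listed constraint is also met.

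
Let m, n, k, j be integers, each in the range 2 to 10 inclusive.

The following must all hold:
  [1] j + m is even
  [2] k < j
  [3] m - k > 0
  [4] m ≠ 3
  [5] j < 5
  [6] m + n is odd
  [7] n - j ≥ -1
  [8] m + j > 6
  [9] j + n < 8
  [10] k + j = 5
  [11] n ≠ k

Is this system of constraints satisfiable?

Satisfiable

Setting (m, n, k, j) = (5, 4, 2, 3) satisfies everything: constraint 3: m - k = 3; constraint 7: n - j = 1, and the others follow.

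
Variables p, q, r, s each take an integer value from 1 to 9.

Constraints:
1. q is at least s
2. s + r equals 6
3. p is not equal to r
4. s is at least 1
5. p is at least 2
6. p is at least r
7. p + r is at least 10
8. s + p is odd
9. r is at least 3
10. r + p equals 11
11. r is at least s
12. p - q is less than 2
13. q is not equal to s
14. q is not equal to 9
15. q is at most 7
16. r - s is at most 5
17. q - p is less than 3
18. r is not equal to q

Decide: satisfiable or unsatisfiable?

Satisfiable

Take p = 7, q = 7, r = 4, s = 2. Then constraint 2: s + r = 6; constraint 7: p + r = 11; constraint 10: r + p = 11, and every other listed constraint is also met.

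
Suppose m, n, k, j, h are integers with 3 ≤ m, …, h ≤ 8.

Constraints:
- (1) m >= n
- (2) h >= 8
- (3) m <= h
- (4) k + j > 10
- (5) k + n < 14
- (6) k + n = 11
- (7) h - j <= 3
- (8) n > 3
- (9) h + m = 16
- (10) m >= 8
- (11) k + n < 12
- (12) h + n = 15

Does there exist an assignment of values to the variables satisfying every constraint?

Satisfiable

Try m = 8, n = 7, k = 4, j = 8, h = 8.
Check constraint 4: k + j = 12; constraint 5: k + n = 11. The remaining constraints are straightforward to verify.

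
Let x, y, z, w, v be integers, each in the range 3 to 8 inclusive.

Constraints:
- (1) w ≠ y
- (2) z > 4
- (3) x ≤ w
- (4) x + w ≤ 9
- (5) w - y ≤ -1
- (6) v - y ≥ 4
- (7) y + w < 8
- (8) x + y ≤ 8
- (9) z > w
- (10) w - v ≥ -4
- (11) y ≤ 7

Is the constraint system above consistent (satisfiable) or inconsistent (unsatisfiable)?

Constraints 5, 6, and 10 give y − w ≥ 1, w − v ≥ -4, v − y ≥ 4.
Adding all 3 inequalities: the left sides telescope to 0, and the right sides sum to 1 + (-4) + 4 = 1. So 0 ≥ 1, which is false.

Unsatisfiable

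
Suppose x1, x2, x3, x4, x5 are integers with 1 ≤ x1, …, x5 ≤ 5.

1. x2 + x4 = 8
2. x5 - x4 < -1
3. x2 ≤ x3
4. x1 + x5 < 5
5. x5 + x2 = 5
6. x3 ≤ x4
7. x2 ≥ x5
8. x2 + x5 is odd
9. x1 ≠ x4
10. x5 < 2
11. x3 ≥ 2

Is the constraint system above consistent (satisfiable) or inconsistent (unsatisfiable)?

Satisfiable

The assignment x1 = 3, x2 = 4, x3 = 4, x4 = 4, x5 = 1 works:
  constraint 1 holds since x2 + x4 = 8.
  constraint 2 holds since x5 - x4 = -3.
The rest check out directly.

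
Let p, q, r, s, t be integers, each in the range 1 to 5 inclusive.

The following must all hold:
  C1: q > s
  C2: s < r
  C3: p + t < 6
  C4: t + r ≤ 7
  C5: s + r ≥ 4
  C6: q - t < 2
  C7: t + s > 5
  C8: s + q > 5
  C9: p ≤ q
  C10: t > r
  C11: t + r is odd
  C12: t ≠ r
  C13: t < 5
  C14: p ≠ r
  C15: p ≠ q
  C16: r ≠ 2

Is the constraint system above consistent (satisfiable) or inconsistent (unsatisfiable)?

The assignment p = 1, q = 4, r = 3, s = 2, t = 4 works:
  constraint 3 holds since p + t = 5.
  constraint 4 holds since t + r = 7.
The rest check out directly.

Satisfiable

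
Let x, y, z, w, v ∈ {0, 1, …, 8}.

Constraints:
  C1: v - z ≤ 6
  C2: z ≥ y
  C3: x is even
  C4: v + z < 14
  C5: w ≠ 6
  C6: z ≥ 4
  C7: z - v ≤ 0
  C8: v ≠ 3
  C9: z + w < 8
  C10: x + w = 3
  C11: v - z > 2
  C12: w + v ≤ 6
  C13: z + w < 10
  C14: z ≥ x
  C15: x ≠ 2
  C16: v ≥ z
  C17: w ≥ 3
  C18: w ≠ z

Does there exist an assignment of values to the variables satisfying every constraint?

From constraint 17: w ≥ 3. From constraints 6 and 16: v ≥ z ≥ 4. Hence w + v ≥ 7. But constraint 12 requires w + v ≤ 6, and 6 < 7. Contradiction.

Unsatisfiable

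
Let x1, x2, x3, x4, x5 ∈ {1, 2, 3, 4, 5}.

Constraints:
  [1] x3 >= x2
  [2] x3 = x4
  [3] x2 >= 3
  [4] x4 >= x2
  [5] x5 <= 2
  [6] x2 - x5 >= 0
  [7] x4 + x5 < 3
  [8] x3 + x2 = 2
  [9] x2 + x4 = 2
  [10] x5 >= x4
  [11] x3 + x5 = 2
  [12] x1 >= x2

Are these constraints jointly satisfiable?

From constraints 3 and 4: x4 ≥ x2 and x2 ≥ 3, so x4 ≥ 3. From constraints 5 and 10: x4 ≤ x5 and x5 ≤ 2, so x4 ≤ 2. But 2 < 3, so no value of x4 works.

Unsatisfiable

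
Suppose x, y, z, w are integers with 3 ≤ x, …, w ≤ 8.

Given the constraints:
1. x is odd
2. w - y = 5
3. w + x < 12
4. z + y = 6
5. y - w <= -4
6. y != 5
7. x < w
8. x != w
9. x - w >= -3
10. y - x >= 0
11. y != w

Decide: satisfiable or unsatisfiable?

Unsatisfiable

Constraints 5, 9, and 10 give y − x ≥ 0, x − w ≥ -3, w − y ≥ 4.
Adding all 3 inequalities: the left sides telescope to 0, and the right sides sum to 0 + (-3) + 4 = 1. So 0 ≥ 1, which is false.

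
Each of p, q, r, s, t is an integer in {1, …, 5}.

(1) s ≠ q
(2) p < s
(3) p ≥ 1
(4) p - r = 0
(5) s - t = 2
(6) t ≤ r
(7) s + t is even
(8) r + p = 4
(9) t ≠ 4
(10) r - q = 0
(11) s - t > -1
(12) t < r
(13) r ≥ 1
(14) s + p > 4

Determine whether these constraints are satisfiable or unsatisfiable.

Satisfiable

One satisfying assignment is p = 2, q = 2, r = 2, s = 3, t = 1.
For the less obvious constraints — constraint 4: p - r = 0; constraint 5: s - t = 2; constraint 8: r + p = 4 — and the others hold by inspection.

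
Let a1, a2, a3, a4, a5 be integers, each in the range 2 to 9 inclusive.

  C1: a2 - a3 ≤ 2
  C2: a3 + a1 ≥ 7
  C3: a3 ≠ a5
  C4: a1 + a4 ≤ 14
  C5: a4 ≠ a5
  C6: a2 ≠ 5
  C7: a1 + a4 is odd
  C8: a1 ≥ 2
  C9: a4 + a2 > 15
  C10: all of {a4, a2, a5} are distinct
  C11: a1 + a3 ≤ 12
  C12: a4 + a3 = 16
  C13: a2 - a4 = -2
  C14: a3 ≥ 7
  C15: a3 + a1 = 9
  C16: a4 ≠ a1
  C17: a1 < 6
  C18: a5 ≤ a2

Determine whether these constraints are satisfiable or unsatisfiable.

The assignment a1 = 2, a2 = 7, a3 = 7, a4 = 9, a5 = 6 works:
  constraint 1 holds since a2 - a3 = 0.
  constraint 2 holds since a3 + a1 = 9.
The rest check out directly.

Satisfiable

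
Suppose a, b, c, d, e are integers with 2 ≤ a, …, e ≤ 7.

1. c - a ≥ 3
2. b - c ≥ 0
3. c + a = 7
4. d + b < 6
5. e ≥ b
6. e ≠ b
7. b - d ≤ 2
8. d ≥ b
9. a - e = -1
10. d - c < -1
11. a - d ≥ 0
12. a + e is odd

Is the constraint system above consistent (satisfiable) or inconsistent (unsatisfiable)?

Unsatisfiable

Constraints 1, 2, 7, and 11 give b − c ≥ 0, c − a ≥ 3, a − d ≥ 0, d − b ≥ -2.
Adding all 4 inequalities: the left sides telescope to 0, and the right sides sum to 0 + 3 + 0 + (-2) = 1. So 0 ≥ 1, which is false.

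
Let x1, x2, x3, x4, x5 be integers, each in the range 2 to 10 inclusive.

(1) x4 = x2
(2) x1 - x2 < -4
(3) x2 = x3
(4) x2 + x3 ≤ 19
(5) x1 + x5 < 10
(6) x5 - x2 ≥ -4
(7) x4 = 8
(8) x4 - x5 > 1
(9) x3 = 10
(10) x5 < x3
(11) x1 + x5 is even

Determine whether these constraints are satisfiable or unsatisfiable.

Constraint 7 fixes x4 = 8 and constraint 9 fixes x3 = 10. Constraints 1 and 3 give x4 = x2 = x3, so x4 = x3. But 8 ≠ 10 — contradiction.

Unsatisfiable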